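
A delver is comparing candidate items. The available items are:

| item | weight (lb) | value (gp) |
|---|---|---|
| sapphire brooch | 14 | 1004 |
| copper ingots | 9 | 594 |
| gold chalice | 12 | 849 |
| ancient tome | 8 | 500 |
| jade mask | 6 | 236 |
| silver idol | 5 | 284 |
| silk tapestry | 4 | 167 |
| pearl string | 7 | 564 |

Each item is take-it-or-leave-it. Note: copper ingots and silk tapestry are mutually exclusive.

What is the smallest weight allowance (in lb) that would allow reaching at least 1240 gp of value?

19

Minimise lb subject to total value ≥ 1240.
Taking sapphire brooch + silver idol gives 1288 (≥ 1240) for 19 lb.
No combination under 19 lb hits 1240.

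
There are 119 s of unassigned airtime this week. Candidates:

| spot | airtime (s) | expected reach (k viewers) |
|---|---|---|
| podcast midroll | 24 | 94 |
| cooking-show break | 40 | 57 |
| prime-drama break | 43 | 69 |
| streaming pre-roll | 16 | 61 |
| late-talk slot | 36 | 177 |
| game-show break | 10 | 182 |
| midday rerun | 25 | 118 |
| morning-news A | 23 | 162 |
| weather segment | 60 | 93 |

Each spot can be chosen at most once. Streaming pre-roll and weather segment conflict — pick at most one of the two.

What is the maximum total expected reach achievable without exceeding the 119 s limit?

733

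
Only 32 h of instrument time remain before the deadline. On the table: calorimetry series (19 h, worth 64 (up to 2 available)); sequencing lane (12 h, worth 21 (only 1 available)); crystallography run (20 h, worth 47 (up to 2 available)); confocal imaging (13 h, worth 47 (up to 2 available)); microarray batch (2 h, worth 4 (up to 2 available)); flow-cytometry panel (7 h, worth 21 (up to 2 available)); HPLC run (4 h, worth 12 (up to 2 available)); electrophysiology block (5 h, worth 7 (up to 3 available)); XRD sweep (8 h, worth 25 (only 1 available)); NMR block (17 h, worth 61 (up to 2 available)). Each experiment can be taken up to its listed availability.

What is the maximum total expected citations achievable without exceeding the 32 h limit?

112

Density check — confocal imaging 3.62, NMR block 3.59, calorimetry series 3.37, XRD sweep 3.12 are the best per h.
Taking the top-ratio experiments first gives 2×confocal imaging + microarray batch + HPLC run for 110 (32 h).
Dropping confocal imaging and HPLC run frees 17 h; slotting in NMR block (17 h) lifts the total to 112 at 32 h.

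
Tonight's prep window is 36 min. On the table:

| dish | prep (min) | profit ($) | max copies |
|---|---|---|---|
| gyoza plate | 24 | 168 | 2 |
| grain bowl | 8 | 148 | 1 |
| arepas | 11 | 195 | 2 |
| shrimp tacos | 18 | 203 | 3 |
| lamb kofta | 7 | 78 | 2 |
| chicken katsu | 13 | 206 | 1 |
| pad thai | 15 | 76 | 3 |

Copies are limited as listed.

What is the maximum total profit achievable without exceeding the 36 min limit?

596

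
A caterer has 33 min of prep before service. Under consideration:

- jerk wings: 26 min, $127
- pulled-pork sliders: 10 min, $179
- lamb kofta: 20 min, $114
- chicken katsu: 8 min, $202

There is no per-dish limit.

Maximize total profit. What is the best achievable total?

808

Density check — chicken katsu 25.25, pulled-pork sliders 17.90, lamb kofta 5.70 are the best per min.
The ratio ordering already packs tightly: 4×chicken katsu, 32 min, 808.
The spare 1 min is too small for any remaining dish, and no exchange beats 808.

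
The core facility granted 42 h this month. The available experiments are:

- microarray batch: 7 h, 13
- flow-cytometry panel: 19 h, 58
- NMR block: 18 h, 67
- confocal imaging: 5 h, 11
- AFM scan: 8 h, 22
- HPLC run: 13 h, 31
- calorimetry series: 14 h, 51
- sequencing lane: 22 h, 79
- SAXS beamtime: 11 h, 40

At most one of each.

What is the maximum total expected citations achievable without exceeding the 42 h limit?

The ratio heuristic lands on NMR block + AFM scan + calorimetry series (140) but leaves 2 h idle.
Dropping AFM scan and calorimetry series frees 22 h; slotting in sequencing lane (22 h) lifts the total to 146 at 40 h.

146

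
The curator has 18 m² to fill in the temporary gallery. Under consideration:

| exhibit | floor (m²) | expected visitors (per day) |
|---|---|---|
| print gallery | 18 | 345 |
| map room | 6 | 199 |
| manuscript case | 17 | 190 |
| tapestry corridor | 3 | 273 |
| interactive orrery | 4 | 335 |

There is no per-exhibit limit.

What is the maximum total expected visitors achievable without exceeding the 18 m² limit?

1638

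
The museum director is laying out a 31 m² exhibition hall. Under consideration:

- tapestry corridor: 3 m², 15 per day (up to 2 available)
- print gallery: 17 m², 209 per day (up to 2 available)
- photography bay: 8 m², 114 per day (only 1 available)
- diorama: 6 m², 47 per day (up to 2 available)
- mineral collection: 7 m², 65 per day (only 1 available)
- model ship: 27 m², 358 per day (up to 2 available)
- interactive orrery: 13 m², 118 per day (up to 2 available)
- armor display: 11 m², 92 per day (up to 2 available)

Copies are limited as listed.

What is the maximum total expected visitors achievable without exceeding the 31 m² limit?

A density-first pass picks print gallery + photography bay + diorama — 370 at 31 m².
But tapestry corridor + model ship fits in 30 m² and reaches 373.
That's the maximum — no swap from here does better than 373.

373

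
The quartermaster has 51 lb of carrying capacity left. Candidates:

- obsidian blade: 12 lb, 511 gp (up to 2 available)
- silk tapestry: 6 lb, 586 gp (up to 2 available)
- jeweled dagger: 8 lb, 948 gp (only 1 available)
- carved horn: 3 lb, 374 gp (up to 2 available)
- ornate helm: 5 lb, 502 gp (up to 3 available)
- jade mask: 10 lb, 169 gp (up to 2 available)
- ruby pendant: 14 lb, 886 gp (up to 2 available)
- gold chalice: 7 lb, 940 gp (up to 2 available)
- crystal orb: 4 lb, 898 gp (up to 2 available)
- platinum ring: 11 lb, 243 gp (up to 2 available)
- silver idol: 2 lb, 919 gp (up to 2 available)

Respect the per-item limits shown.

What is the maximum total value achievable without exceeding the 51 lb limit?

8298

Density check — silver idol 459.50, crystal orb 224.50, gold chalice 134.29, carved horn 124.67 are the best per lb.
Taking the top-ratio items first gives jeweled dagger + 2×carved horn + 2×ornate helm + 2×gold chalice + 2×crystal orb + 2×silver idol for 8214 (50 lb).
The 5 lb tied up in ornate helm is better spent on silk tapestry — total rises to 8298 (51 lb).
Nothing else within 51 lb beats 8298.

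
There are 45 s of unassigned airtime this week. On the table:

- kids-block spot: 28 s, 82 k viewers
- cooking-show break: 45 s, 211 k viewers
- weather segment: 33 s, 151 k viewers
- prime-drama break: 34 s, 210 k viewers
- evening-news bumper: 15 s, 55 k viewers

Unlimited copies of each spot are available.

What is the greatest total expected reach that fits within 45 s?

Filling by ratio: prime-drama break for 210, with 11 s left unused.
Dropping prime-drama break frees 34 s; slotting in cooking-show break (45 s) lifts the total to 211 at 45 s.
That's the maximum — no swap from here does better than 211.

211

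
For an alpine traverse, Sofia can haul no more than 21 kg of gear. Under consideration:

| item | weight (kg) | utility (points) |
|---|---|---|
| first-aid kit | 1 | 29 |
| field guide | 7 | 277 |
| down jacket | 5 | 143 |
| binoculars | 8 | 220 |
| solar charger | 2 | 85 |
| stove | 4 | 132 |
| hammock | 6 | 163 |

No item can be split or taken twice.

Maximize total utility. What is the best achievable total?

714

Ranking by ratio (utility/kg): solar charger 42.50, field guide 39.57, stove 33.00, first-aid kit 29.00.
Filling by ratio: first-aid kit + field guide + down jacket + solar charger + stove for 666, with 2 kg left unused.
Dropping first-aid kit and down jacket frees 6 kg; slotting in binoculars (8 kg) lifts the total to 714 at 21 kg.
That's the maximum — no swap from here does better than 714.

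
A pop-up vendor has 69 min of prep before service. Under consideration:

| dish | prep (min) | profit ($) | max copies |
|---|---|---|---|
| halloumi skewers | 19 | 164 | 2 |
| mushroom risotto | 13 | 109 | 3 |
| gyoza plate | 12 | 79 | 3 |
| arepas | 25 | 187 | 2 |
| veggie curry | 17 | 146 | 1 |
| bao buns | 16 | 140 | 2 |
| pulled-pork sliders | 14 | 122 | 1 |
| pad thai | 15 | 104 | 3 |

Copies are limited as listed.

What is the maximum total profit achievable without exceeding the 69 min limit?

A density-first pass picks halloumi skewers + 2×bao buns + pulled-pork sliders — 566 at 65 min.
Replace 2×bao buns with halloumi skewers + veggie curry: the trade gains 30 net, giving 596 at 69 min.

596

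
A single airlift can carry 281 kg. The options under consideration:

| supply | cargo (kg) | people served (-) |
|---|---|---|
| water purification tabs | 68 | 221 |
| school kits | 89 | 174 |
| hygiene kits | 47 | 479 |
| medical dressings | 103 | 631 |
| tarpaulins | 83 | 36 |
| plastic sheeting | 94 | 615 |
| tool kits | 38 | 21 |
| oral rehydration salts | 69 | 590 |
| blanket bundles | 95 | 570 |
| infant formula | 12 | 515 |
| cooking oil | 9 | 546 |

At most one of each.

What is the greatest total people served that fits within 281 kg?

Ranking by ratio (people served/kg): cooking oil 60.67, infant formula 42.92, hygiene kits 10.19, oral rehydration salts 8.55.
Filling by ratio: hygiene kits + plastic sheeting + tool kits + oral rehydration salts + infant formula + cooking oil for 2766, with 12 kg left unused.
The 85 kg tied up in hygiene kits and tool kits is better spent on blanket bundles — total rises to 2836 (279 kg).

2836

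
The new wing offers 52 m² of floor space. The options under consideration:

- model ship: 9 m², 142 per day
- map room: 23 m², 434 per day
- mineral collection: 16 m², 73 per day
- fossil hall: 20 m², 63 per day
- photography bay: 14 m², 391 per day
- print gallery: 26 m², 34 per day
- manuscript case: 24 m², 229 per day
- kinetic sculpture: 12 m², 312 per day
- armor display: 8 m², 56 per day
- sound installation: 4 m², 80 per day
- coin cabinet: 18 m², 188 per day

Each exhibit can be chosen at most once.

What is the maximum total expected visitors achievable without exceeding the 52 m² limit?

Density check — photography bay 27.93, kinetic sculpture 26.00, sound installation 20.00, map room 18.87 are the best per m².
Greedy by ratio would take model ship + photography bay + kinetic sculpture + armor display + sound installation: 47 m² used, total 981.
Dropping model ship and armor display and sound installation frees 21 m²; slotting in map room (23 m²) lifts the total to 1137 at 49 m².
An exhaustive check of the 2048 subsets confirms 1137.

1137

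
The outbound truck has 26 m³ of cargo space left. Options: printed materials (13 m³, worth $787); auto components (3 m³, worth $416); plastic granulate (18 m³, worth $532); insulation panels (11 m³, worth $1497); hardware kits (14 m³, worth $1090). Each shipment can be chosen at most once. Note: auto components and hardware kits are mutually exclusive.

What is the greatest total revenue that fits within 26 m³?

Taking the top-ratio shipments first gives auto components + insulation panels for 1913 (14 m³).
The 3 m³ tied up in auto components is better spent on hardware kits — total rises to 2587 (25 m³).
An exhaustive check of the 32 subsets confirms 2587.

2587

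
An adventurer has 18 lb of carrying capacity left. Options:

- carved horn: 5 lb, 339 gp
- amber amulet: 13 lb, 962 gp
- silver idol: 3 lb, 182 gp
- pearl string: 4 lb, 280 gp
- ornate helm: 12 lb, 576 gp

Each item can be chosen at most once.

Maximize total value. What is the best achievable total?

1301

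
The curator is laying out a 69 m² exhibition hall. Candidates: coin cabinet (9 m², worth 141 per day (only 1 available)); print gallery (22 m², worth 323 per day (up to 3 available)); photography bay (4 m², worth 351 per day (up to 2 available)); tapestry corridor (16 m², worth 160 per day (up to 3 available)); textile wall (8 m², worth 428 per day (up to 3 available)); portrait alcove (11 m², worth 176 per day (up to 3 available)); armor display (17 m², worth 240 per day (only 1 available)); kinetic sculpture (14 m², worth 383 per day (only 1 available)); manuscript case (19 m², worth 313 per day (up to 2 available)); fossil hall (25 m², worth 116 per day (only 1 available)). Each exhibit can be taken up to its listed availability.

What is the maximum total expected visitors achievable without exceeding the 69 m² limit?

Taking the top-ratio exhibits first gives 2×photography bay + 3×textile wall + kinetic sculpture + manuscript case for 2682 (65 m²).
Replace manuscript case with 2×portrait alcove: the trade gains 39 net, giving 2721 at 68 m².
The spare 1 m² is too small for any remaining exhibit, and no exchange beats 2721.

2721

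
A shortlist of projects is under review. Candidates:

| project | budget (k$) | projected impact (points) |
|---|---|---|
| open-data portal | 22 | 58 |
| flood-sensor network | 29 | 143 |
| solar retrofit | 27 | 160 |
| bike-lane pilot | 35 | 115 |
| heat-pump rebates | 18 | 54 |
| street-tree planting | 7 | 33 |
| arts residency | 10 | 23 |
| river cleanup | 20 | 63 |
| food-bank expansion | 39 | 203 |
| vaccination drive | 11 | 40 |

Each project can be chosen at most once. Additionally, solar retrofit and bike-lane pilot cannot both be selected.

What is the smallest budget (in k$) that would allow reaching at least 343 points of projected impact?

66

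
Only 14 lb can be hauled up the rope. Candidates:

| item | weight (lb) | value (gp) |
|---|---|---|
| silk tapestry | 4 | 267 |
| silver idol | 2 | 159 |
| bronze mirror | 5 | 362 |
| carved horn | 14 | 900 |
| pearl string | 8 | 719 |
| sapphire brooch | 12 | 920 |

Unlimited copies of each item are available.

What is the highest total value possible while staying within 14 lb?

Ranking by ratio (value/lb): pearl string 89.88, silver idol 79.50, sapphire brooch 76.67.
3×silver idol + pearl string uses 14 of the 14 lb and totals 1196.
Every other selection either busts 14 lb or fails to beat 1196.

1196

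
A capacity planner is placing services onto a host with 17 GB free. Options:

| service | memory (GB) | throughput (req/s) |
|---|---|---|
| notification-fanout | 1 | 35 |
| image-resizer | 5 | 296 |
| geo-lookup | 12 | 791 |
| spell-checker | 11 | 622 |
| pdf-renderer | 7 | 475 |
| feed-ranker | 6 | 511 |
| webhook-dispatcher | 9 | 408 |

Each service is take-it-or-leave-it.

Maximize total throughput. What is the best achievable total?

1133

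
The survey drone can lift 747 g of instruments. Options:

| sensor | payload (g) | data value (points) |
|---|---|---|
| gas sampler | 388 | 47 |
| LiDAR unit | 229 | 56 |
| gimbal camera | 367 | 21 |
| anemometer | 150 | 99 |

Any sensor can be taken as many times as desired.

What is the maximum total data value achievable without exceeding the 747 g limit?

396

The ratio ordering already packs tightly: 4×anemometer, 600 g, 396.
Every other selection either busts 747 g or fails to beat 396.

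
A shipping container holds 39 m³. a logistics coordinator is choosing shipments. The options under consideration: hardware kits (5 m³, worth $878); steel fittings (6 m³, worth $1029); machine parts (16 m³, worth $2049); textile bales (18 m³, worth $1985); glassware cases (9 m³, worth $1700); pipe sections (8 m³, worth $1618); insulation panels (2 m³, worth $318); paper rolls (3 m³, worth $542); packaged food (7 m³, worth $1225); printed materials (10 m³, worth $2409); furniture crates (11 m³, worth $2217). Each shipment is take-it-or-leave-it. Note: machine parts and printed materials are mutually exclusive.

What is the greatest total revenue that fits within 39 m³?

The ratio heuristic lands on glassware cases + pipe sections + printed materials + furniture crates (7944) but leaves 1 m³ idle.
The 9 m³ tied up in glassware cases is better spent on paper rolls + packaged food — total rises to 8011 (39 m³).
An exhaustive check of the 2048 subsets confirms 8011.

8011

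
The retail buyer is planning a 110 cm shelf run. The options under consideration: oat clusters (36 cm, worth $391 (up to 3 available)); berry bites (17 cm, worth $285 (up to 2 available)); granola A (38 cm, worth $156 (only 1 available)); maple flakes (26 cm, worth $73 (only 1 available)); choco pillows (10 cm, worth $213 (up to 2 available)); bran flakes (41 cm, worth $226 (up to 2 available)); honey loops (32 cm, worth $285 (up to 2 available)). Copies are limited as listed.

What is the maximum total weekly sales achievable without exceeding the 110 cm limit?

Taking the top-ratio products first gives oat clusters + 2×berry bites + 2×choco pillows for 1387 (90 cm).
The 17 cm tied up in berry bites is better spent on oat clusters — total rises to 1493 (109 cm).
Every other selection either busts 110 cm or exceeds an availability limit or fails to beat 1493.

1493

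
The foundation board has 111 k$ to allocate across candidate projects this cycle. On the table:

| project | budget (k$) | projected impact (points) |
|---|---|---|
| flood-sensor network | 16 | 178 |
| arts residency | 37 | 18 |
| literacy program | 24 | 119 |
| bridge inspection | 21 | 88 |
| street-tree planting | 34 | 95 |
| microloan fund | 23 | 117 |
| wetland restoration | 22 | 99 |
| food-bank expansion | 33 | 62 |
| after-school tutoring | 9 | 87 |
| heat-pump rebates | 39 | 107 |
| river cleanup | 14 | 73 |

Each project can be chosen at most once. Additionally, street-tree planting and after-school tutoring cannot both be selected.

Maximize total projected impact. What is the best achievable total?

673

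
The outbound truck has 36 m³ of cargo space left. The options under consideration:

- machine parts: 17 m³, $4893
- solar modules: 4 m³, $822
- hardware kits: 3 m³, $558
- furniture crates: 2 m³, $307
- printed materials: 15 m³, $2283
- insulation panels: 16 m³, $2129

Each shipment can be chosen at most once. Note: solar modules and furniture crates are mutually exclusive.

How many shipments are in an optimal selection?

Optimal total is 7998.
machine parts + solar modules + printed materials hits 7998 at 36 m³.
Any selection reaching 7998 contains exactly 3 shipments.

3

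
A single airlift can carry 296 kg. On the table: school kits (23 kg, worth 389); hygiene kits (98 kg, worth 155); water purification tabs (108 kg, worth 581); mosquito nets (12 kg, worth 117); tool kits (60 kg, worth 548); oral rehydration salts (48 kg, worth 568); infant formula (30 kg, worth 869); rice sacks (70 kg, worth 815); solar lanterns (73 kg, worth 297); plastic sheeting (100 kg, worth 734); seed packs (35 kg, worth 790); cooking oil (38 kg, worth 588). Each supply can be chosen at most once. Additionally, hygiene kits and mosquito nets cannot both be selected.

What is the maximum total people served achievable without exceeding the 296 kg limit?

Taking the top-ratio supplies first gives school kits + mosquito nets + oral rehydration salts + infant formula + rice sacks + seed packs + cooking oil for 4136 (256 kg).
The 23 kg tied up in school kits is better spent on tool kits — total rises to 4295 (293 kg).
No other feasible combination exceeds 4295.

4295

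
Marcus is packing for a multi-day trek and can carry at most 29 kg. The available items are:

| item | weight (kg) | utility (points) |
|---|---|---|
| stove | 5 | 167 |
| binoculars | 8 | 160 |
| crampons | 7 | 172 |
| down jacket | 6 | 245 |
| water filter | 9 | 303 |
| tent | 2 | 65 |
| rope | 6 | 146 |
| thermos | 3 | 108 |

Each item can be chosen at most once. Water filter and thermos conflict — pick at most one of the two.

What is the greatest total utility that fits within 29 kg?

By utility per kg: down jacket 40.83, thermos 36.00, water filter 33.67, stove 33.40 lead.
Stove + crampons + down jacket + water filter + tent uses 29 of the 29 kg and totals 952.

952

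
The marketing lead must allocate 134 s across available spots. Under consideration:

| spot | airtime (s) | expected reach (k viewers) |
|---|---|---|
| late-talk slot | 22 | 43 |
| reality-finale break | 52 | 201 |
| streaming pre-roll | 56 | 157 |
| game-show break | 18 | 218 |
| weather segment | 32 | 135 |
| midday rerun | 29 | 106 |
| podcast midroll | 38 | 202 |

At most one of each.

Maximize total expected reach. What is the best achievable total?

The ratio heuristic lands on game-show break + weather segment + midday rerun + podcast midroll (661) but leaves 17 s idle.
Replace weather segment and midday rerun with late-talk slot + reality-finale break: the trade gains 3 net, giving 664 at 130 s.
Next best is game-show break + weather segment + midday rerun + podcast midroll at 661 (117 s) — short by 3.

664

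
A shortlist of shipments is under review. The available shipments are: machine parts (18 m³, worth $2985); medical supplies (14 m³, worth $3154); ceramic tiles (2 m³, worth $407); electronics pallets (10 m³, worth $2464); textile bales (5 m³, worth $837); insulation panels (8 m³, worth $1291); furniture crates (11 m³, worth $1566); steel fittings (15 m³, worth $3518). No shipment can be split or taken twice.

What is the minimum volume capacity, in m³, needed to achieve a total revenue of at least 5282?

Look for the lowest-volume combination reaching 5282.
medical supplies + electronics pallets: 5618 revenue at 24 m³.
Any bundle with less than 24 m³ falls short of 5282.

24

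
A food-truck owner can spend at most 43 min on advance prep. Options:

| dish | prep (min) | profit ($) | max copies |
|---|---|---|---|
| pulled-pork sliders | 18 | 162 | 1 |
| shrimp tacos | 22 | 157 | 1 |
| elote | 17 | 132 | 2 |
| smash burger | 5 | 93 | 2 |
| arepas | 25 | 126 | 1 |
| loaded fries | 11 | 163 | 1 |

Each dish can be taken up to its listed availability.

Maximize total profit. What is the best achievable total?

By profit per min: smash burger 18.60, loaded fries 14.82, pulled-pork sliders 9.00 lead.
Pulled-pork sliders + 2×smash burger + loaded fries uses 39 of the 43 min and totals 511.

511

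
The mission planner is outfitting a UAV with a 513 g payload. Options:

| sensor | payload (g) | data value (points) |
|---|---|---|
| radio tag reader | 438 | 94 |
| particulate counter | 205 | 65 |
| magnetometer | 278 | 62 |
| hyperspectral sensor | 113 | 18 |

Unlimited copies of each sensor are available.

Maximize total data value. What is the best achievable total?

130

Density check — particulate counter 0.32, magnetometer 0.22, radio tag reader 0.21 are the best per g.
Best packing: 2×particulate counter — 410 g, 130 total.
Every other selection either busts 513 g or fails to beat 130.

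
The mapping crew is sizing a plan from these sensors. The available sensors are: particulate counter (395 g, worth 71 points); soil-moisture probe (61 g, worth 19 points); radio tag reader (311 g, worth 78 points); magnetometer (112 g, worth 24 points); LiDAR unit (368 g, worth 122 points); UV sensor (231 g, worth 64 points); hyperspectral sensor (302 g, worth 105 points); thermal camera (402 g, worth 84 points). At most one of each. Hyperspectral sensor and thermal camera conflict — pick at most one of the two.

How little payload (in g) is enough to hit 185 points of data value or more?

594

Minimise g subject to total data value ≥ 185.
soil-moisture probe + UV sensor + hyperspectral sensor reaches 188 using 594 g.
No combination under 594 g hits 185.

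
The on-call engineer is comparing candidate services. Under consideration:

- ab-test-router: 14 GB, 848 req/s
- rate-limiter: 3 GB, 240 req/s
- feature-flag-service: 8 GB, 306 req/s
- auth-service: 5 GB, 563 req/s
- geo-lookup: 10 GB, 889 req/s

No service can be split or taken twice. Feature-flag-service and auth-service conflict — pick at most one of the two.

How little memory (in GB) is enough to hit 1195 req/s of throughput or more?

Need the lightest bundle worth ≥ 1195.
Taking auth-service + geo-lookup gives 1452 (≥ 1195) for 15 GB.
Any bundle with less than 15 GB falls short of 1195.

15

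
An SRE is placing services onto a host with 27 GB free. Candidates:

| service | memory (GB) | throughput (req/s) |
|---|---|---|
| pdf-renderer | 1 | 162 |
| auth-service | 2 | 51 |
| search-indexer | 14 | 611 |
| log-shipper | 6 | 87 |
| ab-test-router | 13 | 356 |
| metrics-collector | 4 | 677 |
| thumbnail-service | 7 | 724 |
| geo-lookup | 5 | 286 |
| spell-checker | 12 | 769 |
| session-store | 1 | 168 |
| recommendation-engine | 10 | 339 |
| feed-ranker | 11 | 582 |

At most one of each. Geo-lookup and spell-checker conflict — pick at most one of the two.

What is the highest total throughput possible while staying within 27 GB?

2551

By throughput per GB: metrics-collector 169.25, session-store 168.00, pdf-renderer 162.00, thumbnail-service 103.43 lead.
Taking pdf-renderer + auth-service + metrics-collector + thumbnail-service + spell-checker + session-store: 27 GB used, 2551 in throughput.
Nothing else feasible within 27 GB beats 2551.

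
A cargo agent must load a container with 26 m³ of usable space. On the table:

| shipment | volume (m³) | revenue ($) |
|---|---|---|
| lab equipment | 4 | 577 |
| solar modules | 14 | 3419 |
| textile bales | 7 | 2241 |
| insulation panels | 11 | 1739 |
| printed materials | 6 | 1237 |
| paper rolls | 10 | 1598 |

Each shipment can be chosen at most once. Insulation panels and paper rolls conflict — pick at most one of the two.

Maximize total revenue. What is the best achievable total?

The ratio ordering already packs tightly: lab equipment + solar modules + textile bales, 25 m³, 6237.
The closest alternative, solar modules + textile bales, reaches only 5660.

6237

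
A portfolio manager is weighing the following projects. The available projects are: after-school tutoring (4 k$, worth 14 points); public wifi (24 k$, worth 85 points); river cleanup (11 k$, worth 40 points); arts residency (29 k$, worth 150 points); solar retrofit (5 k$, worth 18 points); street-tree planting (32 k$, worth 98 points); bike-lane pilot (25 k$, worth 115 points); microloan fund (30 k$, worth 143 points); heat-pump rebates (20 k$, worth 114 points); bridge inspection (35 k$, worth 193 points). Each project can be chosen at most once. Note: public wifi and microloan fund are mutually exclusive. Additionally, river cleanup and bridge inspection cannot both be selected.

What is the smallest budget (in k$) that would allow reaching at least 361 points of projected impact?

69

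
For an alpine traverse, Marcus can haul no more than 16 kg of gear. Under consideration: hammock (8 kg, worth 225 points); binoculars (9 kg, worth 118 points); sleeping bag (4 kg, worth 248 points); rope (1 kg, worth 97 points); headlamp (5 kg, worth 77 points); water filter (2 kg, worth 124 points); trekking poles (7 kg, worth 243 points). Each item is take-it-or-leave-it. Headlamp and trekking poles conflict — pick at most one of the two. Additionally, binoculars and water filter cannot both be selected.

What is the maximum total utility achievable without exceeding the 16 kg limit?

Sleeping bag + rope + water filter + trekking poles uses 14 of the 16 kg and totals 712.
Next best is hammock + sleeping bag + rope + water filter at 694 (15 kg) — short by 18.

712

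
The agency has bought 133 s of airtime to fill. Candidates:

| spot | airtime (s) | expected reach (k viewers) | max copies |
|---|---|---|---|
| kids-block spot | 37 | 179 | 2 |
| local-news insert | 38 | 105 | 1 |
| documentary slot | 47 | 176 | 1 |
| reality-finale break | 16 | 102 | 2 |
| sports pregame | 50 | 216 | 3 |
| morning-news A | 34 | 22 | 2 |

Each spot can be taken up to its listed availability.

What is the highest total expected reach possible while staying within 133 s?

636

Filling by ratio: 2×kids-block spot + 2×reality-finale break for 562, with 27 s left unused.
Dropping 2×kids-block spot frees 74 s; slotting in 2×sports pregame (100 s) lifts the total to 636 at 132 s.
No other feasible combination exceeds 636.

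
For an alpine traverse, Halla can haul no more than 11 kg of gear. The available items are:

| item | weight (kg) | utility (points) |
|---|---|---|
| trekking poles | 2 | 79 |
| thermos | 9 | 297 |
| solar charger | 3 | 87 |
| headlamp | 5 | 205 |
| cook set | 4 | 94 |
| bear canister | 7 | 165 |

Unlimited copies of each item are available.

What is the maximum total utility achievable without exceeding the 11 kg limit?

442

By utility per kg: headlamp 41.00, trekking poles 39.50, thermos 33.00, solar charger 29.00 lead.
Greedy by ratio would take 2×headlamp: 10 kg used, total 410.
Replace headlamp with 3×trekking poles: the trade gains 32 net, giving 442 at 11 kg.
Every other selection either busts 11 kg or fails to beat 442.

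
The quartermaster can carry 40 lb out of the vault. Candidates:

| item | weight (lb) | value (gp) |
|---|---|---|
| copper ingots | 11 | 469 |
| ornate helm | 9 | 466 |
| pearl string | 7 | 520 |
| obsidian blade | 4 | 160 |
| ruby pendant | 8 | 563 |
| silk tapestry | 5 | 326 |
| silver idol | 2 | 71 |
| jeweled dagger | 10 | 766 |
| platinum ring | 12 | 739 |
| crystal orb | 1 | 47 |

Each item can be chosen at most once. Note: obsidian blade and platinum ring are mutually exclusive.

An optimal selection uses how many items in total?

6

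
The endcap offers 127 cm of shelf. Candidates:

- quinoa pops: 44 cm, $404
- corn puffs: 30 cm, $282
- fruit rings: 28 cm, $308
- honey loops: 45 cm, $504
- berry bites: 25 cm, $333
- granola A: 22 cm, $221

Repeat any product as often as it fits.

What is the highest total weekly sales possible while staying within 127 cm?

1665

5×berry bites uses 125 of the 127 cm and totals 1665.
The spare 2 cm is too small for any remaining product, and no exchange beats 1665.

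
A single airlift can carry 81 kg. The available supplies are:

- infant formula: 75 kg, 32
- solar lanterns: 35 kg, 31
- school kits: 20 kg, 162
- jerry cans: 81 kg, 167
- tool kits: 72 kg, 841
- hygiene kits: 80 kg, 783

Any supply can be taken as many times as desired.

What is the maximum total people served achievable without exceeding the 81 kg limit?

841

Tool kits uses 72 of the 81 kg and totals 841.
The spare 9 kg is too small for any remaining supply, and no exchange beats 841.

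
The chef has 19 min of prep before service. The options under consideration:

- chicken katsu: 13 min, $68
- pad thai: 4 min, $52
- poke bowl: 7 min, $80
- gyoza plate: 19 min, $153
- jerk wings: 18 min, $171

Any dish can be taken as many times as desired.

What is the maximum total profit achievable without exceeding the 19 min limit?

By profit per min: pad thai 13.00, poke bowl 11.43, jerk wings 9.50 lead.
The ratio heuristic lands on 4×pad thai (208) but leaves 3 min idle.
The 4 min tied up in pad thai is better spent on poke bowl — total rises to 236 (19 min).

236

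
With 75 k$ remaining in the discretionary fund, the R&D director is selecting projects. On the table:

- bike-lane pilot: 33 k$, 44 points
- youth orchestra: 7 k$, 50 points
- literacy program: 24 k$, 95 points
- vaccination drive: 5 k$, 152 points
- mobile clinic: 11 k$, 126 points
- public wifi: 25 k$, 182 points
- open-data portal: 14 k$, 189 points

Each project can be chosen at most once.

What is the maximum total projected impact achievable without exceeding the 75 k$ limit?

699

By projected impact per k$: vaccination drive 30.40, open-data portal 13.50, mobile clinic 11.45 lead.
The ratio ordering already packs tightly: youth orchestra + vaccination drive + mobile clinic + public wifi + open-data portal, 62 k$, 699.
The closest alternative, youth orchestra + literacy program + vaccination drive + public wifi + open-data portal, reaches only 668.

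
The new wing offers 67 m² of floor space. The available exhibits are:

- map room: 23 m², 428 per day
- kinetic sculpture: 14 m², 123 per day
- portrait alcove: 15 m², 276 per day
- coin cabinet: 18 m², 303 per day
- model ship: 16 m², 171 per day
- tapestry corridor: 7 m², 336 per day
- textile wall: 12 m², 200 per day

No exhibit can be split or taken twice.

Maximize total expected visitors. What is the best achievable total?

1343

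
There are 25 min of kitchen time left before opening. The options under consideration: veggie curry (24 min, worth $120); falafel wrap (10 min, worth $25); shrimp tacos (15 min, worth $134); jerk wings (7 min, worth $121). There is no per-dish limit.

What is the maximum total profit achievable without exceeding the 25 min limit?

3×jerk wings uses 21 of the 25 min and totals 363.

363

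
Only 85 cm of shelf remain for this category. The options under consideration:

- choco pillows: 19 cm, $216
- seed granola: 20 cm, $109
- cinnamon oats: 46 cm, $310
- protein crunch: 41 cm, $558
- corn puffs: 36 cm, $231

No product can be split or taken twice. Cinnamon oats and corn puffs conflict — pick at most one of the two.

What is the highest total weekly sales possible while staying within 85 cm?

883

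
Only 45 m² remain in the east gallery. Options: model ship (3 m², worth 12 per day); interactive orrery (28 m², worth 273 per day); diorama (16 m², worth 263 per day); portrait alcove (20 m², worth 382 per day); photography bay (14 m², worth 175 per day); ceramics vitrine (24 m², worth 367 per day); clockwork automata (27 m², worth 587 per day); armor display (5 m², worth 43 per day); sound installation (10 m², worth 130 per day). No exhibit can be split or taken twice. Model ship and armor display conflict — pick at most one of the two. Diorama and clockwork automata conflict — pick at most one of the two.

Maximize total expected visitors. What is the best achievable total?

774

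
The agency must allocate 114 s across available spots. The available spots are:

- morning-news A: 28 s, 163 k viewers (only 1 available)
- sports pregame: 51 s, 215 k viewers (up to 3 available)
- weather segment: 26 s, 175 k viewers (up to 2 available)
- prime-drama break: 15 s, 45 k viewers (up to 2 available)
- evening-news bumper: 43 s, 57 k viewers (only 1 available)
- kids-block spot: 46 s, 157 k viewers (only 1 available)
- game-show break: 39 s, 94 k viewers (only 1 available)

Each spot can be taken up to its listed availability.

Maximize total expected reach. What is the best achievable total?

The ratio ordering already packs tightly: morning-news A + 2×weather segment + 2×prime-drama break, 110 s, 603.

603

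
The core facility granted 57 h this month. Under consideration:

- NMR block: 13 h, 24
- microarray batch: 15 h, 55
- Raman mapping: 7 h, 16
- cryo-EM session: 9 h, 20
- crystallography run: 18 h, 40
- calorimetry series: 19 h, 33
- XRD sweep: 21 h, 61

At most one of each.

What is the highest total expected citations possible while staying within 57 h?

156

A density-first pass picks microarray batch + Raman mapping + cryo-EM session + XRD sweep — 152 at 52 h.
Replace cryo-EM session with NMR block: the trade gains 4 net, giving 156 at 56 h.
Microarray batch + crystallography run + XRD sweep matches that 156 at 54 h; no feasible combination exceeds it.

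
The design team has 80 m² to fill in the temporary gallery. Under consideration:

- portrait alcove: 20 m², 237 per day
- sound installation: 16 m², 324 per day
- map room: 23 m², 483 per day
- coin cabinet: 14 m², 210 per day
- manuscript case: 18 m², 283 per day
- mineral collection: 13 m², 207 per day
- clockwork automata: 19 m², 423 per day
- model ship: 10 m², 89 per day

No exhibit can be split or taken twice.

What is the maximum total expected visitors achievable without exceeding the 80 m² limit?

1513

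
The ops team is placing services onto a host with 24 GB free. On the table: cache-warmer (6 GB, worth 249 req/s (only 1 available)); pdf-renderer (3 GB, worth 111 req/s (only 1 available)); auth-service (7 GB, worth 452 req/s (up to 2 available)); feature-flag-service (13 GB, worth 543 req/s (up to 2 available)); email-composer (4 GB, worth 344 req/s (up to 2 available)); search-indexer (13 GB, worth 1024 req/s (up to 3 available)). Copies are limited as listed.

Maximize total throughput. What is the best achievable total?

1823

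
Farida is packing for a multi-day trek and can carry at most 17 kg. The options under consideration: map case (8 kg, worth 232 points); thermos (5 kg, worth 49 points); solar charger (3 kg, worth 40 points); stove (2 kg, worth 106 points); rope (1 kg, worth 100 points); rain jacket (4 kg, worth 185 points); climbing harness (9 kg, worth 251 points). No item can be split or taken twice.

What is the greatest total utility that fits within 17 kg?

642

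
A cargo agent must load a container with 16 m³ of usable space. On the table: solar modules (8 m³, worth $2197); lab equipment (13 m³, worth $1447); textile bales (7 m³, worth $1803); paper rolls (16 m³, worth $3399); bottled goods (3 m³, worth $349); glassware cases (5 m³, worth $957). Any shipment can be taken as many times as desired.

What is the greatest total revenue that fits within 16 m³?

4394

Density check — solar modules 274.62, textile bales 257.57, paper rolls 212.44 are the best per m³.
Taking 2×solar modules: 16 m³ used, 4394 in revenue.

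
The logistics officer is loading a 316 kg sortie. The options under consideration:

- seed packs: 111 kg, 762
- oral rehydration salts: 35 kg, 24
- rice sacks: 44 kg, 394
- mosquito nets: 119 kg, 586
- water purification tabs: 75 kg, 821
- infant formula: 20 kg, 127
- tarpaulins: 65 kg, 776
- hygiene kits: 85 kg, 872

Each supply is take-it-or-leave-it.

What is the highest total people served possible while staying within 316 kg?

Ranking by ratio (people served/kg): tarpaulins 11.94, water purification tabs 10.95, hygiene kits 10.26.
Best packing: rice sacks + water purification tabs + infant formula + tarpaulins + hygiene kits — 289 kg, 2990 total.
Nothing else within 316 kg beats 2990.

2990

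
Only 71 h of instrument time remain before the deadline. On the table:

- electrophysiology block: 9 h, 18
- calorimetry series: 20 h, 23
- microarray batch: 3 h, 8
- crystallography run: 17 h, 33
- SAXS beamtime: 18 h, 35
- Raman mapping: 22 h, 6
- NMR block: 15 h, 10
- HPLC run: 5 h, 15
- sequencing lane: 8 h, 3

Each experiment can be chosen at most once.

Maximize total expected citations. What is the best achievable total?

124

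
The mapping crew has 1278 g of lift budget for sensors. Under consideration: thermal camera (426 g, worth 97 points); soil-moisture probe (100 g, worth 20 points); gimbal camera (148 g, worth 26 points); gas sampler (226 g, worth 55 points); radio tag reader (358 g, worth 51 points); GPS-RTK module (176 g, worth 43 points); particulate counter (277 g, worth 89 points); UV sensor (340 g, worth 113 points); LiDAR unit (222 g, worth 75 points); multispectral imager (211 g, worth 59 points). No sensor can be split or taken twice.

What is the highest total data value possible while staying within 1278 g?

391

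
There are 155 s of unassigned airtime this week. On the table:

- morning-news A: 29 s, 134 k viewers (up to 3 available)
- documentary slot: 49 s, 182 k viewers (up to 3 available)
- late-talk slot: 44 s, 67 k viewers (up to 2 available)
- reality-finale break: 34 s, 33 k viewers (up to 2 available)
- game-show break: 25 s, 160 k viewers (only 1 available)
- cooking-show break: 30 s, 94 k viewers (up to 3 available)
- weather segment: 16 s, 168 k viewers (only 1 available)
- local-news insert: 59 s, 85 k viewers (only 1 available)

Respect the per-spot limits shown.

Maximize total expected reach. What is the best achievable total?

778

Filling by ratio: 3×morning-news A + game-show break + weather segment for 730, with 27 s left unused.
Replace morning-news A with documentary slot: the trade gains 48 net, giving 778 at 148 s.
No other feasible combination exceeds 778.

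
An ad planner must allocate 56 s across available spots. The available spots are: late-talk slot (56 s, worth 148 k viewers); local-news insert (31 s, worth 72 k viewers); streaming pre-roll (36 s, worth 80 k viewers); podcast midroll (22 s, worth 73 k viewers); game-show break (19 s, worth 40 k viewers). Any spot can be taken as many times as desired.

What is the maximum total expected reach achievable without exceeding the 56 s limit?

148

By expected reach per s: podcast midroll 3.32, late-talk slot 2.64, local-news insert 2.32, streaming pre-roll 2.22 lead.
The ratio heuristic lands on 2×podcast midroll (146) but leaves 12 s idle.
Dropping 2×podcast midroll frees 44 s; slotting in late-talk slot (56 s) lifts the total to 148 at 56 s.
Every other selection either busts 56 s or fails to beat 148.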